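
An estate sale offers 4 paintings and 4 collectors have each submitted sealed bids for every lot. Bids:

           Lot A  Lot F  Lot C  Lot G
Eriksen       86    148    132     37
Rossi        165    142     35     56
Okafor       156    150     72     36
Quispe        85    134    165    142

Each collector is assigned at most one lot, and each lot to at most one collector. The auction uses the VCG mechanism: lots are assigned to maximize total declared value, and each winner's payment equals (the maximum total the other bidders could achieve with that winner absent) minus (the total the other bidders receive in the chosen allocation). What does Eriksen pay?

Efficient allocation: Eriksen→Lot C ($132), Rossi→Lot A ($165), Okafor→Lot F ($150), Quispe→Lot G ($142); total welfare W = $589.
Eriksen receives Lot C at value $132, so the others get W − 132 = $457.
Without Eriksen: best allocation of the remaining 3 bidders over all 4 lots is Rossi→Lot A ($165), Okafor→Lot F ($150), Quispe→Lot C ($165), total $480.
VCG payment = (others' best without Eriksen) − (others' welfare with Eriksen) = 480 − 457 = $23.

Eriksen pays $23.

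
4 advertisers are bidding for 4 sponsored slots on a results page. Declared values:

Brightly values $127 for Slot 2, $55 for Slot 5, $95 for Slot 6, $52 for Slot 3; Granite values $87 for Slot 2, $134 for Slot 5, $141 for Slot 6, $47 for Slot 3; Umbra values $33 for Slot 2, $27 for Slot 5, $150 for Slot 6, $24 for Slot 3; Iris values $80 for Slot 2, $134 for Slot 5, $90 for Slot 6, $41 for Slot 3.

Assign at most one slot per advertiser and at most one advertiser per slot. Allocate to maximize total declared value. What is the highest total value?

Maximum total: $458

Optimal: Brightly→Slot 2 ($127), Granite→Slot 3 ($47), Umbra→Slot 6 ($150), Iris→Slot 5 ($134) — total 127+47+150+134 = $458.
Row-greedy (each advertiser in turn takes its best remaining slot) gives $336, worse by 122.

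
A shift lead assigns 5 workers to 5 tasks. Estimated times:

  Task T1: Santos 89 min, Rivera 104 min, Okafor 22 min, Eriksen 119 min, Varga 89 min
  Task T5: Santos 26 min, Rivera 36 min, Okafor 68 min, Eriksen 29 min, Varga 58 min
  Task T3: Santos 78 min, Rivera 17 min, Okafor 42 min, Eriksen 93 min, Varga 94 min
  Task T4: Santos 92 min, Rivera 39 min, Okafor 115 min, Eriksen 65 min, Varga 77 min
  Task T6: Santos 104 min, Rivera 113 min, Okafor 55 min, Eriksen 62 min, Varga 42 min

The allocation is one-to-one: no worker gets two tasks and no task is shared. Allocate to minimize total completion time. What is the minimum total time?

Min total: 172 min

Optimal: Santos→Task T5 (26 min), Rivera→Task T3 (17 min), Okafor→Task T1 (22 min), Eriksen→Task T4 (65 min), Varga→Task T6 (42 min) — total 26+17+22+65+42 = 172 min.
Row-greedy (each worker in turn takes its cheapest remaining task) gives 204 min, worse by 32.
Next-best assignment: Santos→Task T4, Rivera→Task T3, Okafor→Task T1, Eriksen→Task T5, Varga→Task T6 = 202 min.
Swapping Okafor↔Eriksen (Okafor→Task T4 115 min, Eriksen→Task T1 119 min) adds 147.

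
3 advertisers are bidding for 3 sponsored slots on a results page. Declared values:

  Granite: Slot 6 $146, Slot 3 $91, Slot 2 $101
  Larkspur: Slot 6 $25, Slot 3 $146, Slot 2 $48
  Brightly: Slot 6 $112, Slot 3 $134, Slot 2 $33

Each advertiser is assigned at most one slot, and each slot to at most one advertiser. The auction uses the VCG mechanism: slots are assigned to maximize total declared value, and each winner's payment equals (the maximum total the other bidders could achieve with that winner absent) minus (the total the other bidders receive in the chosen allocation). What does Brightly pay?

Brightly pays $45.

Efficient allocation: Granite→Slot 2 ($101), Larkspur→Slot 3 ($146), Brightly→Slot 6 ($112); total welfare W = $359.
Brightly receives Slot 6 at value $112, so the others get W − 112 = $247.
Without Brightly: best allocation of the remaining 2 bidders over all 3 slots is Granite→Slot 6 ($146), Larkspur→Slot 3 ($146), total $292.
VCG payment = (others' best without Brightly) − (others' welfare with Brightly) = 292 − 247 = $45.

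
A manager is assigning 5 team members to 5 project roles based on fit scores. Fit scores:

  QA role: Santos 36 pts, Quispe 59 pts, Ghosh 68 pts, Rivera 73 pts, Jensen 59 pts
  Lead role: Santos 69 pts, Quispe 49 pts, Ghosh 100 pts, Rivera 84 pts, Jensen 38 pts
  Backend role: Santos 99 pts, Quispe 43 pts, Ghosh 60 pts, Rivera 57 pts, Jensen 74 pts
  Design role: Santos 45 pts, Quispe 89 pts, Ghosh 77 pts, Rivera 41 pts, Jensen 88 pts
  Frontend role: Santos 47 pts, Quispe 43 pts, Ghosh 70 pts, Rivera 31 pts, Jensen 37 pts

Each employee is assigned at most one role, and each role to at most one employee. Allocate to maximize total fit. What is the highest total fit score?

Max total: 403 pts

Optimal: Santos→Backend role (99 pts), Quispe→Frontend role (43 pts), Ghosh→Lead role (100 pts), Rivera→QA role (73 pts), Jensen→Design role (88 pts) — total 99+43+100+73+88 = 403 pts.
Column-greedy (each role in turn goes to its best remaining employee) gives 398 pts, worse by 5.
Next-best assignment: Santos→Backend role, Quispe→Design role, Ghosh→Frontend role, Rivera→Lead role, Jensen→QA role = 401 pts.
Checked against all permutations: 403 pts is optimal.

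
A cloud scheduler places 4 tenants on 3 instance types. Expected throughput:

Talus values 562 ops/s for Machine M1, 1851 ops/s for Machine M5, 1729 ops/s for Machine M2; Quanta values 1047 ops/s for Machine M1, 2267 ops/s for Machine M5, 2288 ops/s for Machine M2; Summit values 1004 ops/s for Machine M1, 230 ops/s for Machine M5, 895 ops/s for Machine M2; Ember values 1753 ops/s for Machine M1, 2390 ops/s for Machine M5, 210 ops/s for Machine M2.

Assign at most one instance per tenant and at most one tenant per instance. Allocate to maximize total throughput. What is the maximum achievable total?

Optimal: Ember→Machine M1 (1753 ops/s), Talus→Machine M5 (1851 ops/s), Quanta→Machine M2 (2288 ops/s) — total 1753+1851+2288 = 5892 ops/s.
Max-entry greedy (repeatedly take the single best remaining cell) gives 5682 ops/s, worse by 210.

Max total: 5892 ops/s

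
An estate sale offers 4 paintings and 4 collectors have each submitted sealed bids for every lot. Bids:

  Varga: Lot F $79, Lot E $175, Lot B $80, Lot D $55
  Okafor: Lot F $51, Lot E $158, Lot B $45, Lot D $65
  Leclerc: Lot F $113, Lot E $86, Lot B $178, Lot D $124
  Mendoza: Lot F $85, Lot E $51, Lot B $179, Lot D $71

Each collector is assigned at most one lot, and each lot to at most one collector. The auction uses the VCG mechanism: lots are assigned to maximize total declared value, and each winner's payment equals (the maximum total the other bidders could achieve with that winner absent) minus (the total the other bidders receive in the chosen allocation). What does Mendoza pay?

Efficient allocation: Varga→Lot F ($79), Okafor→Lot E ($158), Leclerc→Lot D ($124), Mendoza→Lot B ($179); total welfare W = $540.
Mendoza receives Lot B at value $179, so the others get W − 179 = $361.
Without Mendoza: best allocation of the remaining 3 bidders over all 4 lots is Varga→Lot E ($175), Okafor→Lot D ($65), Leclerc→Lot B ($178), total $418.
VCG payment = (others' best without Mendoza) − (others' welfare with Mendoza) = 418 − 361 = $57.

Mendoza pays $57.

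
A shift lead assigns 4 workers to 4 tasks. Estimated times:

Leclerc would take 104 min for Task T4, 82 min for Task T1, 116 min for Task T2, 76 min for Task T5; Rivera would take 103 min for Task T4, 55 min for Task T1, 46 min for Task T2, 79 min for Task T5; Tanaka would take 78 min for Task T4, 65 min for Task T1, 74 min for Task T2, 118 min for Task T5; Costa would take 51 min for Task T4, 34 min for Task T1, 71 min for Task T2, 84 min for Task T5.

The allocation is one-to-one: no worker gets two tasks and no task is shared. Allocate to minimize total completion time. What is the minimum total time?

This is the linear assignment problem.
Optimal: Leclerc→Task T5 (76 min), Rivera→Task T2 (46 min), Tanaka→Task T4 (78 min), Costa→Task T1 (34 min) — total 76+46+78+34 = 234 min.
Column-greedy (each task in turn goes to its cheapest remaining worker) gives 256 min, worse by 22.

Minimum total: 234 min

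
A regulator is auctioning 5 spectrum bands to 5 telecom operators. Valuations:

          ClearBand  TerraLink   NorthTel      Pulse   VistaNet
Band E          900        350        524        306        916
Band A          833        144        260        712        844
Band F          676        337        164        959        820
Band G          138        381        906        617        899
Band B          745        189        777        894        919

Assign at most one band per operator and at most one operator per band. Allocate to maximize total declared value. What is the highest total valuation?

Optimal: ClearBand→Band A ($833M), TerraLink→Band E ($350M), NorthTel→Band G ($906M), Pulse→Band F ($959M), VistaNet→Band B ($919M) — total 833+350+906+959+919 = $3967M.
Max-entry greedy (repeatedly take the single best remaining cell) gives $3828M, worse by 139.
Next-best assignment: ClearBand→Band A, TerraLink→Band F, NorthTel→Band G, Pulse→Band B, VistaNet→Band E = $3886M.
Swapping ClearBand↔NorthTel (ClearBand→Band G $138M, NorthTel→Band A $260M) loses 1341.
Every other assignment is strictly worse.

Max total: $3967M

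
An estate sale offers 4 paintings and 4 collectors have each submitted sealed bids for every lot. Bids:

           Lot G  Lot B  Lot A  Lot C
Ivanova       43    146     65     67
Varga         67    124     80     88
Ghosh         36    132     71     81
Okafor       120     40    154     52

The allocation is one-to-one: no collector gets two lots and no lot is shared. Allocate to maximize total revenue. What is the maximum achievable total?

Optimal: Ivanova→Lot B ($146), Varga→Lot G ($67), Ghosh→Lot C ($81), Okafor→Lot A ($154) — total 146+67+81+154 = $448.
Row-greedy (each collector in turn takes its best remaining lot) gives $425, worse by 23.
Swapping Ghosh↔Ivanova (Ghosh→Lot B $132, Ivanova→Lot C $67) loses 28.

Maximum total: $448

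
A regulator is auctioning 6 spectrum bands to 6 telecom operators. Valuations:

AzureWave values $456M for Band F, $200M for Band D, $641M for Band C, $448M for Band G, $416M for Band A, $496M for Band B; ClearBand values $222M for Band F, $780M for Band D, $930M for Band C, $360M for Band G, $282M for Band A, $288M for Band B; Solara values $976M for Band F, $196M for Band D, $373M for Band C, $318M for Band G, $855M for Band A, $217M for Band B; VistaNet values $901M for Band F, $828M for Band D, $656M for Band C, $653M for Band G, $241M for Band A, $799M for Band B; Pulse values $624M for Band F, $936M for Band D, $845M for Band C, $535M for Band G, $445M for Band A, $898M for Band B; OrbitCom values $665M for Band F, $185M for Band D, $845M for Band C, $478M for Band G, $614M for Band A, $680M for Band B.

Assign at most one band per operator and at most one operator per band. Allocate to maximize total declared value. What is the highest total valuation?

Optimal: AzureWave→Band G ($448M), ClearBand→Band C ($930M), Solara→Band A ($855M), VistaNet→Band F ($901M), Pulse→Band D ($936M), OrbitCom→Band B ($680M) — total 448+930+855+901+936+680 = $4750M.
Max-entry greedy (repeatedly take the single best remaining cell) gives $4703M, worse by 47.

Maximum total: $4750M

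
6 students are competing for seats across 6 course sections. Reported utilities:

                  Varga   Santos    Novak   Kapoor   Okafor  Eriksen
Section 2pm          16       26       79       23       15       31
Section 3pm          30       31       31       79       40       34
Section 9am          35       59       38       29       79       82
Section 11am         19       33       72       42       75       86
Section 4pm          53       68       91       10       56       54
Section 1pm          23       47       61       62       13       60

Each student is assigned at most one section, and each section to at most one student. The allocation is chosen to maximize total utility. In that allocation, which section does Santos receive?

Santos receives Section 1pm.

Optimal: Varga→Section 4pm (53 points), Santos→Section 1pm (47 points), Novak→Section 2pm (79 points), Kapoor→Section 3pm (79 points), Okafor→Section 9am (79 points), Eriksen→Section 11am (86 points) — total 53+47+79+79+79+86 = 423 points.
Santos's own top section is Section 4pm (68 points), but forcing Santos→Section 4pm and reassigning the rest optimally gives only 414 points — worse by 9.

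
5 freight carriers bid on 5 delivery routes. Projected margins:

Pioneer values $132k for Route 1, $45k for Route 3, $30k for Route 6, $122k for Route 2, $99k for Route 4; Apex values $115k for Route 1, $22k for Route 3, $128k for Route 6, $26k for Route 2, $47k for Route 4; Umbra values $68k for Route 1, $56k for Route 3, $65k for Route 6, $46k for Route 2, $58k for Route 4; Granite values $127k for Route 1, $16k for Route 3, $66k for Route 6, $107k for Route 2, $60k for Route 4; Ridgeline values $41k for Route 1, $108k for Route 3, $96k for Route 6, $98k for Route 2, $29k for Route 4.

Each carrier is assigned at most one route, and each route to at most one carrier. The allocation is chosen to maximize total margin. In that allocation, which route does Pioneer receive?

Pioneer receives Route 2.

This is a one-to-one assignment (maximum-weight bipartite matching).
Optimal: Pioneer→Route 2 ($122k), Apex→Route 6 ($128k), Umbra→Route 4 ($58k), Granite→Route 1 ($127k), Ridgeline→Route 3 ($108k) — total 122+128+58+127+108 = $543k.
Max-entry greedy (repeatedly take the single best remaining cell) gives $533k, worse by 10.
Swapping Umbra↔Ridgeline (Umbra→Route 3 $56k, Ridgeline→Route 4 $29k) loses 81.
No other one-to-one assignment exceeds $543k.
Pioneer's own top route is Route 1 ($132k), but forcing Pioneer→Route 1 and reassigning the rest optimally gives only $533k — worse by 10.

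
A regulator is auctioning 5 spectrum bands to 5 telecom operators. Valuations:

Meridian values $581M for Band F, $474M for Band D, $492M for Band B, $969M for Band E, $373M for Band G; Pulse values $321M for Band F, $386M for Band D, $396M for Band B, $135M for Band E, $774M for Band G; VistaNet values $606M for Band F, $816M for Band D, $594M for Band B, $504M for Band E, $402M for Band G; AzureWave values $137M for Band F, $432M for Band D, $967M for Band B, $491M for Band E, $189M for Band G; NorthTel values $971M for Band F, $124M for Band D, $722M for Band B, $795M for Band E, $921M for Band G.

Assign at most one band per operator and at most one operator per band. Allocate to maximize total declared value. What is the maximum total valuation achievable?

Max total: $4497M

Treat this as an assignment problem: match each operator to one band.
Optimal: Meridian→Band E ($969M), Pulse→Band G ($774M), VistaNet→Band D ($816M), AzureWave→Band B ($967M), NorthTel→Band F ($971M) — total 969+774+816+967+971 = $4497M.
Next-best assignment: Meridian→Band E, Pulse→Band F, VistaNet→Band D, AzureWave→Band B, NorthTel→Band G = $3994M.
Swapping Meridian↔Pulse (Meridian→Band G $373M, Pulse→Band E $135M) loses 1235.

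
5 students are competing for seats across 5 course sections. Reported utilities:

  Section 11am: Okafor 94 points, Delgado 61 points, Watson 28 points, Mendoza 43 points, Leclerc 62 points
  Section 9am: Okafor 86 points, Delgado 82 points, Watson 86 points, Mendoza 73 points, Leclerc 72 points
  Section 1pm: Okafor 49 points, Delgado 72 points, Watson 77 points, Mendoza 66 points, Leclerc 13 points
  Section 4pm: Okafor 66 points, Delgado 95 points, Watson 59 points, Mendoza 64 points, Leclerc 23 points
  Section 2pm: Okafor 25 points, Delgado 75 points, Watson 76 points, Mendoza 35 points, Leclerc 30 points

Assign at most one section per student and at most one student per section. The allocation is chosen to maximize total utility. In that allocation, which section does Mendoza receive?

Mendoza receives Section 1pm.

Optimal: Okafor→Section 11am (94 points), Delgado→Section 4pm (95 points), Watson→Section 2pm (76 points), Mendoza→Section 1pm (66 points), Leclerc→Section 9am (72 points) — total 94+95+76+66+72 = 403 points.
Row-greedy (each student in turn takes its best remaining section) gives 371 points, worse by 32.
Next-best assignment: Okafor→Section 9am, Delgado→Section 4pm, Watson→Section 2pm, Mendoza→Section 1pm, Leclerc→Section 11am = 385 points.
No other one-to-one assignment exceeds 403 points.
Mendoza's own top section is Section 9am (73 points), but forcing Mendoza→Section 9am and reassigning the rest optimally gives only 369 points — worse by 34.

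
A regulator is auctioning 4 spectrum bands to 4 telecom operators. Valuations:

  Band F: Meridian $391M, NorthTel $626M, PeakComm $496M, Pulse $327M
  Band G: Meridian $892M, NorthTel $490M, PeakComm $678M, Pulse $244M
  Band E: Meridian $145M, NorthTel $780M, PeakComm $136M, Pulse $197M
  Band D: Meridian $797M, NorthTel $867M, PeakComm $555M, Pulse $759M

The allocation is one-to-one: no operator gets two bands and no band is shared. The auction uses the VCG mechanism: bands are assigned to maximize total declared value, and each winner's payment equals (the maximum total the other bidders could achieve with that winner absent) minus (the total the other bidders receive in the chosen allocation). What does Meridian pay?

Efficient allocation: Meridian→Band G ($892M), NorthTel→Band E ($780M), PeakComm→Band F ($496M), Pulse→Band D ($759M); total welfare W = $2927M.
Meridian receives Band G at value $892M, so the others get W − 892 = $2035M.
Without Meridian: best allocation of the remaining 3 bidders over all 4 bands is NorthTel→Band E ($780M), PeakComm→Band G ($678M), Pulse→Band D ($759M), total $2217M.
VCG payment = (others' best without Meridian) − (others' welfare with Meridian) = 2217 − 2035 = $182M.

Meridian pays $182M.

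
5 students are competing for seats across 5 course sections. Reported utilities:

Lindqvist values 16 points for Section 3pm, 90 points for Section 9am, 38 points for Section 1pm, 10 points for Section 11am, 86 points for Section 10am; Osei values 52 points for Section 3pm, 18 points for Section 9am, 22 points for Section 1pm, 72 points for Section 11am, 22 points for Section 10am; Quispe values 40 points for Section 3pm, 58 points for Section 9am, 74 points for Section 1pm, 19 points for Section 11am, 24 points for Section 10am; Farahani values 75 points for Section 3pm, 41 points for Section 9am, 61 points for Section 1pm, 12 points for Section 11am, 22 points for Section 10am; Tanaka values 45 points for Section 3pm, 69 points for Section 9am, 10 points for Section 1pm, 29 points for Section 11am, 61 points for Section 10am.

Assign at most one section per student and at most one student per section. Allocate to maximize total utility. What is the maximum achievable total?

Maximum total: 376 points

Optimal: Lindqvist→Section 10am (86 points), Osei→Section 11am (72 points), Quispe→Section 1pm (74 points), Farahani→Section 3pm (75 points), Tanaka→Section 9am (69 points) — total 86+72+74+75+69 = 376 points.
Max-entry greedy (repeatedly take the single best remaining cell) gives 372 points, worse by 4.
Next-best assignment: Lindqvist→Section 9am, Osei→Section 11am, Quispe→Section 1pm, Farahani→Section 3pm, Tanaka→Section 10am = 372 points.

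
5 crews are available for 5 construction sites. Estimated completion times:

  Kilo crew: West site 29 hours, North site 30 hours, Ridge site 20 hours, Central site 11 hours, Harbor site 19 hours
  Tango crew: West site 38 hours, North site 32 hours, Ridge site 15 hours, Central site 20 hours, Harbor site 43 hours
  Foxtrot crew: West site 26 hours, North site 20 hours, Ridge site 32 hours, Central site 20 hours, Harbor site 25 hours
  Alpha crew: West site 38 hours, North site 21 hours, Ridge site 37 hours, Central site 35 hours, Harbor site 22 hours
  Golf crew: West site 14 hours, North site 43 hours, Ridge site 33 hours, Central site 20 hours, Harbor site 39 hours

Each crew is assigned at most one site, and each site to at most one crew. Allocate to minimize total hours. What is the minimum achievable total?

This is a one-to-one assignment (minimum-cost bipartite matching).
Optimal: Kilo crew→Central site (11 hours), Tango crew→Ridge site (15 hours), Foxtrot crew→North site (20 hours), Alpha crew→Harbor site (22 hours), Golf crew→West site (14 hours) — total 11+15+20+22+14 = 82 hours.

Minimum total: 82 hours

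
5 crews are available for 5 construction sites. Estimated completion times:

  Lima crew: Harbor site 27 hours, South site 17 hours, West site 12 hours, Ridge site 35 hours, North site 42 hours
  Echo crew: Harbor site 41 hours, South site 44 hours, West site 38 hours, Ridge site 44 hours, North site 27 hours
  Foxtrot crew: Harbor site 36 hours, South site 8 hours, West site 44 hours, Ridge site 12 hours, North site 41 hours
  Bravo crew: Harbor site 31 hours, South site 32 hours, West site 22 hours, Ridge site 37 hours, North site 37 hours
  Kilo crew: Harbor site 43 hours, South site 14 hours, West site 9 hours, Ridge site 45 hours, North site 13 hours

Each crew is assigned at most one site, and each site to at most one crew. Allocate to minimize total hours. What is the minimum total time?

Minimum total: 96 hours

Optimal: Lima crew→South site (17 hours), Echo crew→North site (27 hours), Foxtrot crew→Ridge site (12 hours), Bravo crew→Harbor site (31 hours), Kilo crew→West site (9 hours) — total 17+27+12+31+9 = 96 hours.
No other one-to-one assignment undercuts 96 hours.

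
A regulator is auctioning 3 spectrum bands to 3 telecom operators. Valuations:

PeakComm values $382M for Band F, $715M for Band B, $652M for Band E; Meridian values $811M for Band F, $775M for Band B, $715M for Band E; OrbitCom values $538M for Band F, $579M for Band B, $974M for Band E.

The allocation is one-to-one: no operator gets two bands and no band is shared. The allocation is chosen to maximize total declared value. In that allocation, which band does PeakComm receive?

Optimal: PeakComm→Band B ($715M), Meridian→Band F ($811M), OrbitCom→Band E ($974M) — total 715+811+974 = $2500M.
Next-best assignment: PeakComm→Band F, Meridian→Band B, OrbitCom→Band E = $2131M.
Swapping OrbitCom↔PeakComm (OrbitCom→Band B $579M, PeakComm→Band E $652M) loses 458.
Every other assignment is strictly worse.

PeakComm receives Band B.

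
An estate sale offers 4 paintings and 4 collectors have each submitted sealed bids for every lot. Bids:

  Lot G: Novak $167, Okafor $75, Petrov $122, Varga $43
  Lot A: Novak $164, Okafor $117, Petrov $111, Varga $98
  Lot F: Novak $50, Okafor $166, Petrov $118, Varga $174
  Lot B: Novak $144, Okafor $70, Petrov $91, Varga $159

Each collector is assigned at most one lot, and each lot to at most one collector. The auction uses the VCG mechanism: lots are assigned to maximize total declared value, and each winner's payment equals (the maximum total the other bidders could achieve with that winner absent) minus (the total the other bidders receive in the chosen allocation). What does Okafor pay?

Okafor pays $15.

Efficient allocation: Novak→Lot A ($164), Okafor→Lot F ($166), Petrov→Lot G ($122), Varga→Lot B ($159); total welfare W = $611.
Okafor receives Lot F at value $166, so the others get W − 166 = $445.
Without Okafor: best allocation of the remaining 3 bidders over all 4 lots is Novak→Lot A ($164), Petrov→Lot G ($122), Varga→Lot F ($174), total $460.
VCG payment = (others' best without Okafor) − (others' welfare with Okafor) = 460 − 445 = $15.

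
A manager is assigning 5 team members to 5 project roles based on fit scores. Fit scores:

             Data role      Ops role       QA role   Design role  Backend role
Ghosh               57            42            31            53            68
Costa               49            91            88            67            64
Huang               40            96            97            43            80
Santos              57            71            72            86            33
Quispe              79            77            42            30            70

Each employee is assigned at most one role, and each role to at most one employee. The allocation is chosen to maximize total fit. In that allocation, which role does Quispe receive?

Optimal: Ghosh→Backend role (68 pts), Costa→Ops role (91 pts), Huang→QA role (97 pts), Santos→Design role (86 pts), Quispe→Data role (79 pts) — total 68+91+97+86+79 = 421 pts.
Column-greedy (each role in turn goes to its best remaining employee) gives 417 pts, worse by 4.

Quispe receives Data role.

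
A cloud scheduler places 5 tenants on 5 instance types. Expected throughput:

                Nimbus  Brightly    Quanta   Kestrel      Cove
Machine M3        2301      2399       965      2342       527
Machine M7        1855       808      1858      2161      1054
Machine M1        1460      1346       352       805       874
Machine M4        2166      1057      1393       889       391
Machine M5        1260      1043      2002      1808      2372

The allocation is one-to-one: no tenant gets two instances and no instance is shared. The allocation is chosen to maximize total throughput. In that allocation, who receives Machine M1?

Brightly receives Machine M1.

Optimal: Nimbus→Machine M4 (2166 ops/s), Brightly→Machine M1 (1346 ops/s), Quanta→Machine M7 (1858 ops/s), Kestrel→Machine M3 (2342 ops/s), Cove→Machine M5 (2372 ops/s) — total 2166+1346+1858+2342+2372 = 10084 ops/s.
Max-entry greedy (repeatedly take the single best remaining cell) gives 9450 ops/s, worse by 634.
Next-best assignment: Nimbus→Machine M1, Brightly→Machine M3, Quanta→Machine M4, Kestrel→Machine M7, Cove→Machine M5 = 9785 ops/s.
Brightly's own top instance is Machine M3 (2399 ops/s), but forcing Brightly→Machine M3 and reassigning the rest optimally gives only 9785 ops/s — worse by 299.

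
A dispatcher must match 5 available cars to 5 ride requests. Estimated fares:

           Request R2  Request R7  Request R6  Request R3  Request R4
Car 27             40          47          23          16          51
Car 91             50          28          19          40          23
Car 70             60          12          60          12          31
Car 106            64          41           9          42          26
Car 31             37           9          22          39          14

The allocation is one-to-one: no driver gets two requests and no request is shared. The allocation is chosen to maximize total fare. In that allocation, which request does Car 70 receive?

Optimal: Car 27→Request R4 ($51), Car 91→Request R7 ($28), Car 70→Request R6 ($60), Car 106→Request R2 ($64), Car 31→Request R3 ($39) — total 51+28+60+64+39 = $242.
Row-greedy (each driver in turn takes its best remaining request) gives $212, worse by 30.
Car 70's own top request is Request R2 ($60), but forcing Car 70→Request R2 and reassigning the rest optimally gives only $214 — worse by 28.

Car 70 receives Request R6.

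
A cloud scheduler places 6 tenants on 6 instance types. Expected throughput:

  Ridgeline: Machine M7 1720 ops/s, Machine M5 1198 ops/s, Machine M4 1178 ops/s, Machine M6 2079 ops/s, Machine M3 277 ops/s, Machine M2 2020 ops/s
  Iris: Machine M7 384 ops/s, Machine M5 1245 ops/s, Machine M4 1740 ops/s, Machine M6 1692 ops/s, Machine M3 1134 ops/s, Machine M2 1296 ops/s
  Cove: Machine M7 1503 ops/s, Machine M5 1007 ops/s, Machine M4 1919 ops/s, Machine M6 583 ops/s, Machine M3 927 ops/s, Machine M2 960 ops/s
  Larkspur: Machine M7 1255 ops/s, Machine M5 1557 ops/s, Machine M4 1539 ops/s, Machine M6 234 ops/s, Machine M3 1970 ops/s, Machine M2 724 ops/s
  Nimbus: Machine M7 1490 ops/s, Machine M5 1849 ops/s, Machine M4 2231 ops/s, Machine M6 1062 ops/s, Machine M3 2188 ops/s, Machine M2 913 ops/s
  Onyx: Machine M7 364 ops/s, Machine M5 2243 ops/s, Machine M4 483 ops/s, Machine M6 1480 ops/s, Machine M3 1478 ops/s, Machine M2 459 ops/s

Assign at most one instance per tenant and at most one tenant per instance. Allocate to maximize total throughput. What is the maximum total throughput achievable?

Maximum total: 11659 ops/s

This is a one-to-one assignment (maximum-weight bipartite matching).
Optimal: Ridgeline→Machine M2 (2020 ops/s), Iris→Machine M6 (1692 ops/s), Cove→Machine M7 (1503 ops/s), Larkspur→Machine M3 (1970 ops/s), Nimbus→Machine M4 (2231 ops/s), Onyx→Machine M5 (2243 ops/s) — total 2020+1692+1503+1970+2231+2243 = 11659 ops/s.
Max-entry greedy (repeatedly take the single best remaining cell) gives 11322 ops/s, worse by 337.
Next-best assignment: Ridgeline→Machine M2, Iris→Machine M6, Cove→Machine M4, Larkspur→Machine M3, Nimbus→Machine M7, Onyx→Machine M5 = 11334 ops/s.
Swapping Onyx↔Iris (Onyx→Machine M6 1480 ops/s, Iris→Machine M5 1245 ops/s) loses 1210.
Checked against all permutations: 11659 ops/s is optimal.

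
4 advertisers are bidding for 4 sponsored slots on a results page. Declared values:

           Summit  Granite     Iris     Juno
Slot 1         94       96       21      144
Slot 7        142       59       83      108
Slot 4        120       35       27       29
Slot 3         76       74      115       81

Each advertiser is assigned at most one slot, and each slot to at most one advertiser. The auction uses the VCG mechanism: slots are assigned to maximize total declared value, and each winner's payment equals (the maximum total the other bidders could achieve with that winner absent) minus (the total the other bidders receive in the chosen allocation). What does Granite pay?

Granite pays $58.

Efficient allocation: Summit→Slot 4 ($120), Granite→Slot 1 ($96), Iris→Slot 3 ($115), Juno→Slot 7 ($108); total welfare W = $439.
Granite receives Slot 1 at value $96, so the others get W − 96 = $343.
Without Granite: best allocation of the remaining 3 bidders over all 4 slots is Summit→Slot 7 ($142), Iris→Slot 3 ($115), Juno→Slot 1 ($144), total $401.
VCG payment = (others' best without Granite) − (others' welfare with Granite) = 401 − 343 = $58.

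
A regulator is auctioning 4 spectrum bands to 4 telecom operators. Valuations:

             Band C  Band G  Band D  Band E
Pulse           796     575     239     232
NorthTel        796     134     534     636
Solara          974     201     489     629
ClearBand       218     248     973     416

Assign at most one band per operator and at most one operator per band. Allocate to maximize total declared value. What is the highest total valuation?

Max total: $3158M

This is the linear assignment problem.
Optimal: Pulse→Band G ($575M), NorthTel→Band E ($636M), Solara→Band C ($974M), ClearBand→Band D ($973M) — total 575+636+974+973 = $3158M.
Row-greedy (each operator in turn takes its best remaining band) gives $2169M, worse by 989.
Next-best assignment: Pulse→Band G, NorthTel→Band C, Solara→Band E, ClearBand→Band D = $2973M.
Swapping ClearBand↔Pulse (ClearBand→Band G $248M, Pulse→Band D $239M) loses 1061.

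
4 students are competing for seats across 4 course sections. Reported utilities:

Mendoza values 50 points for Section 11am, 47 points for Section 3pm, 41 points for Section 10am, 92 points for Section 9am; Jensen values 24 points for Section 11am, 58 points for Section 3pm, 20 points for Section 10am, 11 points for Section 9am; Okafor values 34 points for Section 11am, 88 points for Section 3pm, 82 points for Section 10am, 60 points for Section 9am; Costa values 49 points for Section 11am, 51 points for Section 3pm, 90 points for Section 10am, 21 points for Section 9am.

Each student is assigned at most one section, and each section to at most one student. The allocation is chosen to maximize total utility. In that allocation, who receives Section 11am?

Jensen receives Section 11am.

Treat this as an assignment problem: match each student to one section.
Optimal: Mendoza→Section 9am (92 points), Jensen→Section 11am (24 points), Okafor→Section 3pm (88 points), Costa→Section 10am (90 points) — total 92+24+88+90 = 294 points.
Row-greedy (each student in turn takes its best remaining section) gives 281 points, worse by 13.
No other one-to-one assignment exceeds 294 points.
Jensen's own top section is Section 3pm (58 points), but forcing Jensen→Section 3pm and reassigning the rest optimally gives only 281 points — worse by 13.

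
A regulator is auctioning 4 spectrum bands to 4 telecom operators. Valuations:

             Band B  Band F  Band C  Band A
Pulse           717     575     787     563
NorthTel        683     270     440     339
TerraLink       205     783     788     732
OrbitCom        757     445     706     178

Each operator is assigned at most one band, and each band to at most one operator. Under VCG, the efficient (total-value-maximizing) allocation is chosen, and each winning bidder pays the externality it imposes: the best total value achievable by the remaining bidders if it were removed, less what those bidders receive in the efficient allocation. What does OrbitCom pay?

OrbitCom pays $224M.

Efficient allocation: Pulse→Band A ($563M), NorthTel→Band B ($683M), TerraLink→Band F ($783M), OrbitCom→Band C ($706M); total welfare W = $2735M.
OrbitCom receives Band C at value $706M, so the others get W − 706 = $2029M.
Without OrbitCom: best allocation of the remaining 3 bidders over all 4 bands is Pulse→Band C ($787M), NorthTel→Band B ($683M), TerraLink→Band F ($783M), total $2253M.
VCG payment = (others' best without OrbitCom) − (others' welfare with OrbitCom) = 2253 − 2029 = $224M.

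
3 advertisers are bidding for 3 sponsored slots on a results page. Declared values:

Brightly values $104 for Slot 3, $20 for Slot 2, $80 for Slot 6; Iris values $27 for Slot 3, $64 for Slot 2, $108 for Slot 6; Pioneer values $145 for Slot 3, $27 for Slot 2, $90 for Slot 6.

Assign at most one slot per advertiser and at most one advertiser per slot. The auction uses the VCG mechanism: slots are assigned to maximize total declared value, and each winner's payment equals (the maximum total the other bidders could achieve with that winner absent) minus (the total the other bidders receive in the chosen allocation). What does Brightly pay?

Efficient allocation: Brightly→Slot 6 ($80), Iris→Slot 2 ($64), Pioneer→Slot 3 ($145); total welfare W = $289.
Brightly receives Slot 6 at value $80, so the others get W − 80 = $209.
Without Brightly: best allocation of the remaining 2 bidders over all 3 slots is Iris→Slot 6 ($108), Pioneer→Slot 3 ($145), total $253.
VCG payment = (others' best without Brightly) − (others' welfare with Brightly) = 253 − 209 = $44.

Brightly pays $44.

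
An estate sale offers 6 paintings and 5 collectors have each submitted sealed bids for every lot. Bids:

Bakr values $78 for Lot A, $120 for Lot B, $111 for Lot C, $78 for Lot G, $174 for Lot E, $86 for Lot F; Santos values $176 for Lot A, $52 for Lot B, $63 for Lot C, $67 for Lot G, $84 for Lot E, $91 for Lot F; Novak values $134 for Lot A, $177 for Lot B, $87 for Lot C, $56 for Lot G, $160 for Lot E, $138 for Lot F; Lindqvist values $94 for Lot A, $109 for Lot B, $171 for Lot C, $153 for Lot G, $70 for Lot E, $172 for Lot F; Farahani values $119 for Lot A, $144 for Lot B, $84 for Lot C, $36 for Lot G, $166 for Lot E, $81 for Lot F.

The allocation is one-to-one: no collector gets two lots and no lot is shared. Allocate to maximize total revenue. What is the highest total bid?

Optimal: Bakr→Lot E ($174), Santos→Lot A ($176), Novak→Lot F ($138), Lindqvist→Lot C ($171), Farahani→Lot B ($144) — total 174+176+138+171+144 = $803.
Column-greedy (each lot in turn goes to its best remaining collector) gives $768, worse by 35.
Next-best assignment: Bakr→Lot C, Santos→Lot A, Novak→Lot B, Lindqvist→Lot F, Farahani→Lot E = $802.
Swapping Santos↔Bakr (Santos→Lot E $84, Bakr→Lot A $78) loses 188.

Max total: $803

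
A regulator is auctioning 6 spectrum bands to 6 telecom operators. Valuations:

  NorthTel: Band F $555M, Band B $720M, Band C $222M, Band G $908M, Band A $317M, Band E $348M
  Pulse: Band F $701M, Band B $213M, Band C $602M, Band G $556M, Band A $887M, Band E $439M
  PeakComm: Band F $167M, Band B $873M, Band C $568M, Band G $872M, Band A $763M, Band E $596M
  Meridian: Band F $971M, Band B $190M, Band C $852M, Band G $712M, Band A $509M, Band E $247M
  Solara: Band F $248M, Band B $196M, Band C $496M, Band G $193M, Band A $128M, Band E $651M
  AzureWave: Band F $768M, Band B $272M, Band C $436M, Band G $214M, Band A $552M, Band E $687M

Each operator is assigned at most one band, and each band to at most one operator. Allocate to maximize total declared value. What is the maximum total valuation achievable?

This is the linear assignment problem.
Optimal: NorthTel→Band G ($908M), Pulse→Band A ($887M), PeakComm→Band B ($873M), Meridian→Band C ($852M), Solara→Band E ($651M), AzureWave→Band F ($768M) — total 908+887+873+852+651+768 = $4939M.
Column-greedy (each band in turn goes to its best remaining operator) gives $4557M, worse by 382.
Every other assignment is strictly worse.

Max total: $4939M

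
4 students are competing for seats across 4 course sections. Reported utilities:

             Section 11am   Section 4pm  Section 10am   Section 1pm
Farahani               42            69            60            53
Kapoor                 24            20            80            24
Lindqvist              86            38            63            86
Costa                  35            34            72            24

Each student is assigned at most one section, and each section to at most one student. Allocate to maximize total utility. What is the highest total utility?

Optimal: Farahani→Section 4pm (69 points), Kapoor→Section 10am (80 points), Lindqvist→Section 1pm (86 points), Costa→Section 11am (35 points) — total 69+80+86+35 = 270 points.
Column-greedy (each section in turn goes to its best remaining student) gives 259 points, worse by 11.
Swapping Lindqvist↔Costa (Lindqvist→Section 11am 86 points, Costa→Section 1pm 24 points) loses 11.
No other one-to-one assignment exceeds 270 points.

Maximum total: 270 points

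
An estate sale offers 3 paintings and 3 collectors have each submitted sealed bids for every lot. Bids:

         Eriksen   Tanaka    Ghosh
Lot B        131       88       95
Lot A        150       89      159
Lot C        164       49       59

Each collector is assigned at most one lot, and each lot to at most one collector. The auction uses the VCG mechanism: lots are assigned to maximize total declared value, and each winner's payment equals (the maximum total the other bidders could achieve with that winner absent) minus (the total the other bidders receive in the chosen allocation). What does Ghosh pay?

Efficient allocation: Eriksen→Lot C ($164), Tanaka→Lot B ($88), Ghosh→Lot A ($159); total welfare W = $411.
Ghosh receives Lot A at value $159, so the others get W − 159 = $252.
Without Ghosh: best allocation of the remaining 2 bidders over all 3 lots is Eriksen→Lot C ($164), Tanaka→Lot A ($89), total $253.
VCG payment = (others' best without Ghosh) − (others' welfare with Ghosh) = 253 − 252 = $1.

Ghosh pays $1.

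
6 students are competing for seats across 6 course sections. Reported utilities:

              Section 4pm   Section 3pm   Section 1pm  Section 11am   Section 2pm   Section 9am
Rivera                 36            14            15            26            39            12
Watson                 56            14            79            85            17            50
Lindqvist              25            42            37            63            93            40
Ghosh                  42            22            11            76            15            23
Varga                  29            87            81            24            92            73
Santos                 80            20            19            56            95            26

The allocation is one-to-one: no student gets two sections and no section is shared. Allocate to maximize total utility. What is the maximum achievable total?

Max total: 427 points

This is a one-to-one assignment (maximum-weight bipartite matching).
Optimal: Rivera→Section 9am (12 points), Watson→Section 1pm (79 points), Lindqvist→Section 2pm (93 points), Ghosh→Section 11am (76 points), Varga→Section 3pm (87 points), Santos→Section 4pm (80 points) — total 12+79+93+76+87+80 = 427 points.
Row-greedy (each student in turn takes its best remaining section) gives 315 points, worse by 112.
Swapping Santos↔Lindqvist (Santos→Section 2pm 95 points, Lindqvist→Section 4pm 25 points) loses 53.
Every other assignment is strictly worse.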